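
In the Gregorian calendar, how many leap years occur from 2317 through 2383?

Years divisible by 4: 2320, 2324, …, 2380 — 16 in all.
No century exceptions apply. Count: 16.

16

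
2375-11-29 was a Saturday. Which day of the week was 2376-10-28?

November 2375: 30 − 29 = 1 day remains.
Then 10 full months totalling 305 days.
October 1–28, 2376: 28 days.
Residual: 334 days.
Total: 334 days.
334 mod 7 = 5, so 5 days after Saturday is Thursday.

Thursday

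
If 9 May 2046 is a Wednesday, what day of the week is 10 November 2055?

Wednesday

Day-of-year of May 9, 2046: 129.
Day-of-year of November 10, 2055: 314.
2046 has 365 days, so 365 − 129 = 236 days remain in 2046.
Full years 2047–2054: 6 common + 2 leap = 6×365 + 2×366 = 2922 days.
Total: 236 + 2922 + 314 = 3472 days.
3472 is a multiple of 7, so 10 November 2055 falls on the same weekday: Wednesday.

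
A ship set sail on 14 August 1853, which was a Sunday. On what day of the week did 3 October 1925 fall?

From August 14, 1853 to August 14, 1925: 72 years, of which 17 contain a Feb 29 — 55×365 + 17×366 = 26297 days.
(1900 is not a leap year (divisible by 100 but not 400).)
August 1925: 31 − 14 = 17 days remain.
Then September (30): 30 days.
October 1–3, 1925: 3 days.
Residual: 50 days.
Total: 26347 days.
26347 mod 7 = 6, so 6 days after Sunday is Saturday.

Saturday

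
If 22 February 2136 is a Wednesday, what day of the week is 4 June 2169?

From February 22, 2136 to February 22, 2169: 33 years, of which 9 contain a Feb 29 — 24×365 + 9×366 = 12054 days.
February 2169: 28 − 22 = 6 days remain (2169 is not a leap year, so February has 28 days).
Then March (31), April (30), May (31): 31 + 30 + 31 = 92 days.
June 1–4, 2169: 4 days.
Residual: 102 days.
Total: 12156 days.
12156 mod 7 = 4, so 4 days after Wednesday is Sunday.

Sunday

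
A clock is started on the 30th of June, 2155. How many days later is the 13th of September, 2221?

24181

Day-of-year of June 30, 2155: 181.
Day-of-year of September 13, 2221: 256.
2155 has 365 days, so 365 − 181 = 184 days remain in 2155.
Full years 2156–2220: 49 common + 16 leap = 49×365 + 16×366 = 23741 days.
Total: 184 + 23741 + 256 = 24181 days.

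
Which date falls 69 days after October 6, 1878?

December 14, 1878

Count 69 days after October 6, 1878:
October 1878: 31 − 6 = 25 days remain.
Then November (30): 30 days.
December 1–14, 1878: 14 days.
Total: 25 + 30 + 14 = 69 days.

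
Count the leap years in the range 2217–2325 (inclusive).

Years divisible by 4: 2220, 2224, …, 2324 — 27 in all.
Of these, 2300 is divisible by 100 but not 400, so not leap.
Leap years: 27 − 1 = 26.

26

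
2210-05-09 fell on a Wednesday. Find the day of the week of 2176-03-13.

Wednesday

Count forward from the earlier date (March 13, 2176) to the later (May 9, 2210):
Day-of-year of March 13, 2176: 73.
Day-of-year of May 9, 2210: 129.
2176 has 366 days, so 366 − 73 = 293 days remain in 2176.
Full years 2177–2209: 26 common + 7 leap = 26×365 + 7×366 = 12052 days.
Total: 293 + 12052 + 129 = 12474 days.
12474 is a multiple of 7, so 2176-03-13 falls on the same weekday: Wednesday.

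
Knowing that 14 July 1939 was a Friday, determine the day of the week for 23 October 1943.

July 14, 1939 → July 14, 1940: 366 days (1940 is a leap year).
July 14, 1940 → July 14, 1941: 365 days.
July 14, 1941 → July 14, 1942: 365 days.
July 14, 1942 → July 14, 1943: 365 days.
July 1943: 31 − 14 = 17 days remain.
Then August (31), September (30): 31 + 30 = 61 days.
October 1–23, 1943: 23 days.
Residual: 101 days.
Total: 1562 days.
1562 mod 7 = 1, so 1 day after Friday is Saturday.

Saturday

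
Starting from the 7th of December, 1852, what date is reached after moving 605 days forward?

the 4th of August, 1854

Count 605 days after December 7, 1852:
Day-of-year of December 7, 1852: 342.
Day-of-year of August 4, 1854: 216.
1852 has 366 days, so 366 − 342 = 24 days remain in 1852.
Full years: 1853: 365. Sum = 365.
Total: 24 + 365 + 216 = 605 days.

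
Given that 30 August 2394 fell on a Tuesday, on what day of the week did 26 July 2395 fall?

August 2394: 31 − 30 = 1 day remains.
Then 10 full months totalling 303 days.
July 1–26, 2395: 26 days.
Residual: 330 days.
Total: 330 days.
330 mod 7 = 1, so 1 day after Tuesday is Wednesday.

Wednesday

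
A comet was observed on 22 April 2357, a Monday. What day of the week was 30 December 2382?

From April 22, 2357 to April 22, 2382: 25 years, of which 6 contain a Feb 29 — 19×365 + 6×366 = 9131 days.
April 2382: 30 − 22 = 8 days remain.
Then May (31), June (30), July (31), August (31), September (30), October (31), November (30): 31 + 30 + 31 + 31 + 30 + 31 + 30 = 214 days.
December 1–30, 2382: 30 days.
Residual: 252 days.
Total: 9383 days.
9383 mod 7 = 3, so 3 days after Monday is Thursday.

Thursday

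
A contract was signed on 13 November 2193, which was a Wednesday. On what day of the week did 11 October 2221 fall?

Thursday

Day-of-year of November 13, 2193: 317.
Day-of-year of October 11, 2221: 284.
2193 has 365 days, so 365 − 317 = 48 days remain in 2193.
Full years 2194–2220: 21 common + 6 leap = 21×365 + 6×366 = 9861 days.
Total: 48 + 9861 + 284 = 10193 days.
10193 mod 7 = 1, so 1 day after Wednesday is Thursday.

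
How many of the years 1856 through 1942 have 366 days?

21

Years divisible by 4: 1856, 1860, …, 1940 — 22 in all.
Of these, 1900 is divisible by 100 but not 400, so not leap.
Leap years: 22 − 1 = 21.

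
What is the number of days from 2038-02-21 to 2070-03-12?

11707

From February 21, 2038 to February 21, 2070: 32 years, of which 8 contain a Feb 29 — 24×365 + 8×366 = 11688 days.
February 2070: 28 − 21 = 7 days remain (2070 is not a leap year, so February has 28 days).
March 1–12, 2070: 12 days.
Residual: 19 days.
Total: 11707 days.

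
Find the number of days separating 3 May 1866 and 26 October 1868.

Day-of-year of May 3, 1866: 123.
Day-of-year of October 26, 1868: 300.
1866 has 365 days, so 365 − 123 = 242 days remain in 1866.
Full years: 1867: 365. Sum = 365.
Total: 242 + 365 + 300 = 907 days.

907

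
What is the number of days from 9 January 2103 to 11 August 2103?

214

January 2103: 31 − 9 = 22 days remain.
Then February 2103 (28), March (31), April (30), May (31), June (30), July (31): 28 + 31 + 30 + 31 + 30 + 31 = 181 days.
August 1–11, 2103: 11 days.
Total: 22 + 181 + 11 = 214 days.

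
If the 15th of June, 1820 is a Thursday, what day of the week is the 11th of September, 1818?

Friday

Count forward from the earlier date (September 11, 1818) to the later (June 15, 1820):
Day-of-year of September 11, 1818: 254.
Day-of-year of June 15, 1820: 167.
1818 has 365 days, so 365 − 254 = 111 days remain in 1818.
Full years: 1819: 365. Sum = 365.
Total: 111 + 365 + 167 = 643 days.
643 mod 7 = 6, so 6 days before Thursday is Friday.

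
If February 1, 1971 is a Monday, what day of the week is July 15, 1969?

Tuesday

Count forward from the earlier date (July 15, 1969) to the later (February 1, 1971):
July 1969: 31 − 15 = 16 days remain.
Then 18 full months totalling 549 days.
February 1, 1971: 1 day (1971 is not a leap year).
Total: 16 + 549 + 1 = 566 days.
566 mod 7 = 6, so 6 days before Monday is Tuesday.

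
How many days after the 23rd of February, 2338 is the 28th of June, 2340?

856

February 2338: 28 − 23 = 5 days remain (2338 is not a leap year, so February has 28 days).
Then 27 full months totalling 823 days.
June 1–28, 2340: 28 days.
Total: 5 + 823 + 28 = 856 days.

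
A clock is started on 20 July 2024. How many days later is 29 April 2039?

5396

From July 20, 2024 to July 20, 2038: 14 years, of which 3 contain a Feb 29 — 11×365 + 3×366 = 5113 days.
July 2038: 31 − 20 = 11 days remain.
Then August (31), September (30), October (31), November (30), December (31), January (31), February 2039 (28), March (31): 31 + 30 + 31 + 30 + 31 + 31 + 28 + 31 = 243 days.
April 1–29, 2039: 29 days.
Residual: 283 days.
Total: 5396 days.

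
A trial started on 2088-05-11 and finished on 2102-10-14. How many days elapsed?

5268

Day-of-year of May 11, 2088: 132.
Day-of-year of October 14, 2102: 287.
2088 has 366 days, so 366 − 132 = 234 days remain in 2088.
Full years 2089–2101: 11 common + 2 leap = 11×365 + 2×366 = 4747 days.
Total: 234 + 4747 + 287 = 5268 days.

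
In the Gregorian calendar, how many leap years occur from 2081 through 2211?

Years divisible by 4: 2084, 2088, …, 2208 — 32 in all.
Of these, 2100, 2200 are divisible by 100 but not 400, so not leap.
Leap years: 32 − 2 = 30.

30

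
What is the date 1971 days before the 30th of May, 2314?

the 5th of January, 2309

Count 1971 days before May 30, 2314:
January 5, 2309 → January 5, 2310: 365 days.
January 5, 2310 → January 5, 2311: 365 days.
January 5, 2311 → January 5, 2312: 365 days.
January 5, 2312 → January 5, 2313: 366 days (2312 is a leap year).
January 5, 2313 → January 5, 2314: 365 days.
January 2314: 31 − 5 = 26 days remain.
Then February 2314 (28), March (31), April (30): 28 + 31 + 30 = 89 days.
May 1–30, 2314: 30 days.
Residual: 145 days.
Total: 1971 days.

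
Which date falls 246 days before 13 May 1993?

9 September 1992

Count 246 days before May 13, 1993:
September 1992: 30 − 9 = 21 days remain.
Then October (31), November (30), December (31), January (31), February 1993 (28), March (31), April (30): 31 + 30 + 31 + 31 + 28 + 31 + 30 = 212 days.
May 1–13, 1993: 13 days.
Residual: 246 days.
Total: 246 days.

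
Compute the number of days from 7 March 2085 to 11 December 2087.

Day-of-year of March 7, 2085: 66.
Day-of-year of December 11, 2087: 345.
2085 has 365 days, so 365 − 66 = 299 days remain in 2085.
Full years: 2086: 365. Sum = 365.
Total: 299 + 365 + 345 = 1009 days.

1009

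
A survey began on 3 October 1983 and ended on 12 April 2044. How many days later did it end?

From October 3, 1983 to October 3, 2043: 60 years, of which 15 contain a Feb 29 — 45×365 + 15×366 = 21915 days.
(2000 is a leap year (divisible by 400).)
October 2043: 31 − 3 = 28 days remain.
Then November (30), December (31), January (31), February 2044 (29), March (31): 30 + 31 + 31 + 29 + 31 = 152 days.
April 1–12, 2044: 12 days.
Residual: 192 days.
Total: 22107 days.

22107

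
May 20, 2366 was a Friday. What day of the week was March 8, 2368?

May 2366: 31 − 20 = 11 days remain.
Then 21 full months totalling 639 days.
March 1–8, 2368: 8 days.
Total: 11 + 639 + 8 = 658 days.
658 is a multiple of 7, so March 8, 2368 falls on the same weekday: Friday.

Friday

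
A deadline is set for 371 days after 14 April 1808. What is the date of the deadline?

20 April 1809

Count 371 days after April 14, 1808:
April 14, 1808 → April 14, 1809: 365 days.
Within April 1809: 20 − 14 = 6 days.
Total: 371 days.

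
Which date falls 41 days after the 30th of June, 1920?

the 10th of August, 1920

Count 41 days after June 30, 1920:
June 1920: 30 − 30 = 0 days remain.
Then July (31): 31 days.
August 1–10, 1920: 10 days.
Total: 0 + 31 + 10 = 41 days.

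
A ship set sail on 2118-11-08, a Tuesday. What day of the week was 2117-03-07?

Count forward from the earlier date (March 7, 2117) to the later (November 8, 2118):
Day-of-year of March 7, 2117: 66.
Day-of-year of November 8, 2118: 312.
2117 has 365 days, so 365 − 66 = 299 days remain in 2117.
Total: 299 + 312 = 611 days.
611 mod 7 = 2, so 2 days before Tuesday is Sunday.

Sunday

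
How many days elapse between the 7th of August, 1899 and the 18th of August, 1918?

From August 7, 1899 to August 7, 1918: 19 years, of which 4 contain a Feb 29 — 15×365 + 4×366 = 6939 days.
(1900 is not a leap year (divisible by 100 but not 400).)
Within August 1918: 18 − 7 = 11 days.
Total: 6950 days.

6950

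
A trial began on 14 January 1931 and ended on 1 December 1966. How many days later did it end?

From January 14, 1931 to January 14, 1966: 35 years, of which 9 contain a Feb 29 — 26×365 + 9×366 = 12784 days.
January 1966: 31 − 14 = 17 days remain.
Then 10 full months totalling 303 days.
December 1, 1966: 1 day.
Residual: 321 days.
Total: 13105 days.

13105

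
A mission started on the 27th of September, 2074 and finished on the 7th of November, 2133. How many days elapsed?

Day-of-year of September 27, 2074: 270.
Day-of-year of November 7, 2133: 311.
2074 has 365 days, so 365 − 270 = 95 days remain in 2074.
Full years 2075–2132: 44 common + 14 leap = 44×365 + 14×366 = 21184 days.
Total: 95 + 21184 + 311 = 21590 days.

21590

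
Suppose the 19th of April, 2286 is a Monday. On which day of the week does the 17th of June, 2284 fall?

Count forward from the earlier date (June 17, 2284) to the later (April 19, 2286):
Day-of-year of June 17, 2284: 169.
Day-of-year of April 19, 2286: 109.
2284 has 366 days, so 366 − 169 = 197 days remain in 2284.
Full years: 2285: 365. Sum = 365.
Total: 197 + 365 + 109 = 671 days.
671 mod 7 = 6, so 6 days before Monday is Tuesday.

Tuesday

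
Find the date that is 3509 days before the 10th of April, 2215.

the 31st of August, 2205

Count 3509 days before April 10, 2215:
Day-of-year of August 31, 2205: 243.
Day-of-year of April 10, 2215: 100.
2205 has 365 days, so 365 − 243 = 122 days remain in 2205.
Full years 2206–2214: 7 common + 2 leap = 7×365 + 2×366 = 3287 days.
Total: 122 + 3287 + 100 = 3509 days.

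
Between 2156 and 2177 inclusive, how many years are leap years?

Years divisible by 4 in [2156, 2177]: 2156, 2160, 2164, 2168, 2172, 2176.
No century exceptions apply. Count: 6.

6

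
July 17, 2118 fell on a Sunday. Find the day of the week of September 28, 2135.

Wednesday

Day-of-year of July 17, 2118: 198.
Day-of-year of September 28, 2135: 271.
2118 has 365 days, so 365 − 198 = 167 days remain in 2118.
Full years 2119–2134: 12 common + 4 leap = 12×365 + 4×366 = 5844 days.
Total: 167 + 5844 + 271 = 6282 days.
6282 mod 7 = 3, so 3 days after Sunday is Wednesday.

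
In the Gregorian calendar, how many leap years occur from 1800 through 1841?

Years divisible by 4 in [1800, 1841]: 1800, 1804, 1808, 1812, 1816, 1820, 1824, 1828, 1832, 1836, 1840.
Of these, 1800 is divisible by 100 but not 400, so not leap.
Leap years: 11 − 1 = 10.

10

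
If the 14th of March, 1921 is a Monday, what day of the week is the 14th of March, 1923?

Day-of-year of March 14, 1921: 73.
Day-of-year of March 14, 1923: 73.
1921 has 365 days, so 365 − 73 = 292 days remain in 1921.
Full years: 1922: 365. Sum = 365.
Total: 292 + 365 + 73 = 730 days.
730 mod 7 = 2, so 2 days after Monday is Wednesday.

Wednesday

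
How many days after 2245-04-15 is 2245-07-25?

April 2245: 30 − 15 = 15 days remain.
Then May (31), June (30): 31 + 30 = 61 days.
July 1–25, 2245: 25 days.
Total: 15 + 61 + 25 = 101 days.

101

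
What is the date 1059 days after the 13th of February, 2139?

the 7th of January, 2142

Count 1059 days after February 13, 2139:
February 13, 2139 → February 13, 2140: 365 days.
February 13, 2140 → February 13, 2141: 366 days (2140 is a leap year).
February 2141: 28 − 13 = 15 days remain (2141 is not a leap year, so February has 28 days).
Then 10 full months totalling 306 days.
January 1–7, 2142: 7 days.
Residual: 328 days.
Total: 1059 days.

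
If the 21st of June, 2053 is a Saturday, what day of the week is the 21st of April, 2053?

Count forward from the earlier date (April 21, 2053) to the later (June 21, 2053):
April 2053: 30 − 21 = 9 days remain.
Then May (31): 31 days.
June 1–21, 2053: 21 days.
Total: 9 + 31 + 21 = 61 days.
61 mod 7 = 5, so 5 days before Saturday is Monday.

Monday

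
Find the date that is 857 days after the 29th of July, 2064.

the 3rd of December, 2066

Count 857 days after July 29, 2064:
July 2064: 31 − 29 = 2 days remain.
Then 28 full months totalling 852 days.
December 1–3, 2066: 3 days.
Total: 2 + 852 + 3 = 857 days.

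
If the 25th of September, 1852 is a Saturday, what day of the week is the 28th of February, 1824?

Saturday

Count forward from the earlier date (February 28, 1824) to the later (September 25, 1852):
Day-of-year of February 28, 1824: 59.
Day-of-year of September 25, 1852: 269.
1824 has 366 days, so 366 − 59 = 307 days remain in 1824.
Full years 1825–1851: 21 common + 6 leap = 21×365 + 6×366 = 9861 days.
Total: 307 + 9861 + 269 = 10437 days.
10437 is a multiple of 7, so the 28th of February, 1824 falls on the same weekday: Saturday.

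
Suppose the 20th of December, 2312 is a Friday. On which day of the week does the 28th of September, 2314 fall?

December 20, 2312 → December 20, 2313: 365 days.
December 2313: 31 − 20 = 11 days remain.
Then January (31), February 2314 (28), March (31), April (30), May (31), June (30), July (31), August (31): 31 + 28 + 31 + 30 + 31 + 30 + 31 + 31 = 243 days.
September 1–28, 2314: 28 days.
Residual: 282 days.
Total: 647 days.
647 mod 7 = 3, so 3 days after Friday is Monday.

Monday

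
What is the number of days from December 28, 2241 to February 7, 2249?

From December 28, 2241 to December 28, 2248: 7 years, of which 2 contain a Feb 29 — 5×365 + 2×366 = 2557 days.
December 2248: 31 − 28 = 3 days remain.
Then January (31): 31 days.
February 1–7, 2249: 7 days (2249 is not a leap year).
Residual: 41 days.
Total: 2598 days.

2598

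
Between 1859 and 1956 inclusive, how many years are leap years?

Years divisible by 4: 1860, 1864, …, 1956 — 25 in all.
Of these, 1900 is divisible by 100 but not 400, so not leap.
Leap years: 25 − 1 = 24.

24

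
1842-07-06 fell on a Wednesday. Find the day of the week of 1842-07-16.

Saturday

Within July 1842: 16 − 6 = 10 days.
10 mod 7 = 3, so 3 days after Wednesday is Saturday.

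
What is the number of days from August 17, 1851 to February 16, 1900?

17715

Day-of-year of August 17, 1851: 229.
Day-of-year of February 16, 1900: 47.
1851 has 365 days, so 365 − 229 = 136 days remain in 1851.
Full years 1852–1899: 36 common + 12 leap = 36×365 + 12×366 = 17532 days.
Total: 136 + 17532 + 47 = 17715 days.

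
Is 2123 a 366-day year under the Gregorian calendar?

No

2123 is not a leap year.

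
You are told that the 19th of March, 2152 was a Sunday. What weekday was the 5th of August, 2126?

Count forward from the earlier date (August 5, 2126) to the later (March 19, 2152):
Day-of-year of August 5, 2126: 217.
Day-of-year of March 19, 2152: 79.
2126 has 365 days, so 365 − 217 = 148 days remain in 2126.
Full years 2127–2151: 19 common + 6 leap = 19×365 + 6×366 = 9131 days.
Total: 148 + 9131 + 79 = 9358 days.
9358 mod 7 = 6, so 6 days before Sunday is Monday.

Monday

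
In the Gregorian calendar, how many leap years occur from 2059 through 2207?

Years divisible by 4: 2060, 2064, …, 2204 — 37 in all.
Of these, 2100, 2200 are divisible by 100 but not 400, so not leap.
Leap years: 37 − 2 = 35.

35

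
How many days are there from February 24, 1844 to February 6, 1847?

February 24, 1844 → February 24, 1845: 366 days (1844 is a leap year).
February 24, 1845 → February 24, 1846: 365 days.
February 1846: 28 − 24 = 4 days remain (1846 is not a leap year, so February has 28 days).
Then 11 full months totalling 337 days.
February 1–6, 1847: 6 days (1847 is not a leap year).
Residual: 347 days.
Total: 1078 days.

1078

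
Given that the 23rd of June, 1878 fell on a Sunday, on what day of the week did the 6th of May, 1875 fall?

Count forward from the earlier date (May 6, 1875) to the later (June 23, 1878):
May 6, 1875 → May 6, 1876: 366 days (1876 is a leap year).
May 6, 1876 → May 6, 1877: 365 days.
May 6, 1877 → May 6, 1878: 365 days.
May 1878: 31 − 6 = 25 days remain.
June 1–23, 1878: 23 days.
Residual: 48 days.
Total: 1144 days.
1144 mod 7 = 3, so 3 days before Sunday is Thursday.

Thursday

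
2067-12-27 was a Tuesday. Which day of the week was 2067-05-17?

Tuesday

Count forward from the earlier date (May 17, 2067) to the later (December 27, 2067):
May 2067: 31 − 17 = 14 days remain.
Then June (30), July (31), August (31), September (30), October (31), November (30): 30 + 31 + 31 + 30 + 31 + 30 = 183 days.
December 1–27, 2067: 27 days.
Total: 14 + 183 + 27 = 224 days.
224 is a multiple of 7, so 2067-05-17 falls on the same weekday: Tuesday.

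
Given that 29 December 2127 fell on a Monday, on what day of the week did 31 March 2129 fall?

Day-of-year of December 29, 2127: 363.
Day-of-year of March 31, 2129: 90.
2127 has 365 days, so 365 − 363 = 2 days remain in 2127.
Full years: 2128: 366. Sum = 366.
Total: 2 + 366 + 90 = 458 days.
458 mod 7 = 3, so 3 days after Monday is Thursday.

Thursday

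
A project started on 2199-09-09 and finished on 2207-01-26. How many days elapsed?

Day-of-year of September 9, 2199: 252.
Day-of-year of January 26, 2207: 26.
2199 has 365 days, so 365 − 252 = 113 days remain in 2199.
Full years 2200–2206: 6 common + 1 leap = 6×365 + 1×366 = 2556 days.
Total: 113 + 2556 + 26 = 2695 days.

2695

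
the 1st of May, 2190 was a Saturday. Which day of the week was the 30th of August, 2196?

Tuesday

May 1, 2190 → May 1, 2191: 365 days.
May 1, 2191 → May 1, 2192: 366 days (2192 is a leap year).
May 1, 2192 → May 1, 2193: 365 days.
May 1, 2193 → May 1, 2194: 365 days.
May 1, 2194 → May 1, 2195: 365 days.
May 1, 2195 → May 1, 2196: 366 days (2196 is a leap year).
May 2196: 31 − 1 = 30 days remain.
Then June (30), July (31): 30 + 31 = 61 days.
August 1–30, 2196: 30 days.
Residual: 121 days.
Total: 2313 days.
2313 mod 7 = 3, so 3 days after Saturday is Tuesday.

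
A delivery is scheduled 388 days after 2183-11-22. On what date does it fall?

2184-12-14

Count 388 days after November 22, 2183:
November 22, 2183 → November 22, 2184: 366 days (2184 is a leap year).
November 2184: 30 − 22 = 8 days remain.
December 1–14, 2184: 14 days.
Residual: 22 days.
Total: 388 days.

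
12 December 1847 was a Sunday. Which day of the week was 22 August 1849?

Wednesday

December 1847: 31 − 12 = 19 days remain.
Then 19 full months totalling 578 days.
August 1–22, 1849: 22 days.
Total: 19 + 578 + 22 = 619 days.
619 mod 7 = 3, so 3 days after Sunday is Wednesday.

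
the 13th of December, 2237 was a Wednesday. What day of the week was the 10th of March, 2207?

Count forward from the earlier date (March 10, 2207) to the later (December 13, 2237):
From March 10, 2207 to March 10, 2237: 30 years, of which 8 contain a Feb 29 — 22×365 + 8×366 = 10958 days.
March 2237: 31 − 10 = 21 days remain.
Then April (30), May (31), June (30), July (31), August (31), September (30), October (31), November (30): 30 + 31 + 30 + 31 + 31 + 30 + 31 + 30 = 244 days.
December 1–13, 2237: 13 days.
Residual: 278 days.
Total: 11236 days.
11236 mod 7 = 1, so 1 day before Wednesday is Tuesday.

Tuesday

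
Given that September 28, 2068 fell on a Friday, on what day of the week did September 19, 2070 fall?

Friday

September 28, 2068 → September 28, 2069: 365 days.
September 2069: 30 − 28 = 2 days remain.
Then 11 full months totalling 335 days.
September 1–19, 2070: 19 days.
Residual: 356 days.
Total: 721 days.
721 is a multiple of 7, so September 19, 2070 falls on the same weekday: Friday.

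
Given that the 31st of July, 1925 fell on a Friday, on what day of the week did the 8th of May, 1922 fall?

Monday

Count forward from the earlier date (May 8, 1922) to the later (July 31, 1925):
May 8, 1922 → May 8, 1923: 365 days.
May 8, 1923 → May 8, 1924: 366 days (1924 is a leap year).
May 8, 1924 → May 8, 1925: 365 days.
May 1925: 31 − 8 = 23 days remain.
Then June (30): 30 days.
July 1–31, 1925: 31 days.
Residual: 84 days.
Total: 1180 days.
1180 mod 7 = 4, so 4 days before Friday is Monday.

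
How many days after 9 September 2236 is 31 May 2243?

Day-of-year of September 9, 2236: 253.
Day-of-year of May 31, 2243: 151.
2236 has 366 days, so 366 − 253 = 113 days remain in 2236.
Full years: 2237: 365; 2238: 365; 2239: 365; 2240: 366; 2241: 365; 2242: 365. Sum = 2191.
Total: 113 + 2191 + 151 = 2455 days.

2455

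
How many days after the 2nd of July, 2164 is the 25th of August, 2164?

July 2164: 31 − 2 = 29 days remain.
August 1–25, 2164: 25 days.
Total: 29 + 25 = 54 days.

54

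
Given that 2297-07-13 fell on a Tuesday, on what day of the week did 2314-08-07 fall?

Day-of-year of July 13, 2297: 194.
Day-of-year of August 7, 2314: 219.
2297 has 365 days, so 365 − 194 = 171 days remain in 2297.
Full years 2298–2313: 13 common + 3 leap = 13×365 + 3×366 = 5843 days.
Total: 171 + 5843 + 219 = 6233 days.
6233 mod 7 = 3, so 3 days after Tuesday is Friday.

Friday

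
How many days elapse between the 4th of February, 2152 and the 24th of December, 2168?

From February 4, 2152 to February 4, 2168: 16 years, of which 4 contain a Feb 29 — 12×365 + 4×366 = 5844 days.
February 2168: 29 − 4 = 25 days remain (2168 is a leap year, so February has 29 days).
Then 9 full months totalling 275 days.
December 1–24, 2168: 24 days.
Residual: 324 days.
Total: 6168 days.

6168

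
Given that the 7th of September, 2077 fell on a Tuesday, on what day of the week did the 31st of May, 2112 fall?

Day-of-year of September 7, 2077: 250.
Day-of-year of May 31, 2112: 152.
2077 has 365 days, so 365 − 250 = 115 days remain in 2077.
Full years 2078–2111: 27 common + 7 leap = 27×365 + 7×366 = 12417 days.
Total: 115 + 12417 + 152 = 12684 days.
12684 is a multiple of 7, so the 31st of May, 2112 falls on the same weekday: Tuesday.

Tuesday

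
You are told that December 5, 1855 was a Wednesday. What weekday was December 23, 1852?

Count forward from the earlier date (December 23, 1852) to the later (December 5, 1855):
December 23, 1852 → December 23, 1853: 365 days.
December 23, 1853 → December 23, 1854: 365 days.
December 1854: 31 − 23 = 8 days remain.
Then 11 full months totalling 334 days.
December 1–5, 1855: 5 days.
Residual: 347 days.
Total: 1077 days.
1077 mod 7 = 6, so 6 days before Wednesday is Thursday.

Thursday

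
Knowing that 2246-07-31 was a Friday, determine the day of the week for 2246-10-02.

Friday

July 2246: 31 − 31 = 0 days remain.
Then August (31), September (30): 31 + 30 = 61 days.
October 1–2, 2246: 2 days.
Total: 0 + 61 + 2 = 63 days.
63 is a multiple of 7, so 2246-10-02 falls on the same weekday: Friday.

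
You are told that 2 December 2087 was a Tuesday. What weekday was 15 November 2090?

December 2, 2087 → December 2, 2088: 366 days (2088 is a leap year).
December 2, 2088 → December 2, 2089: 365 days.
December 2089: 31 − 2 = 29 days remain.
Then 10 full months totalling 304 days.
November 1–15, 2090: 15 days.
Residual: 348 days.
Total: 1079 days.
1079 mod 7 = 1, so 1 day after Tuesday is Wednesday.

Wednesday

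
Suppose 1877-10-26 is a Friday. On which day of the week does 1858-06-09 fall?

Count forward from the earlier date (June 9, 1858) to the later (October 26, 1877):
From June 9, 1858 to June 9, 1877: 19 years, of which 5 contain a Feb 29 — 14×365 + 5×366 = 6940 days.
June 1877: 30 − 9 = 21 days remain.
Then July (31), August (31), September (30): 31 + 31 + 30 = 92 days.
October 1–26, 1877: 26 days.
Residual: 139 days.
Total: 7079 days.
7079 mod 7 = 2, so 2 days before Friday is Wednesday.

Wednesday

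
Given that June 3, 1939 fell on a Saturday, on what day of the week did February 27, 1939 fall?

Monday

Count forward from the earlier date (February 27, 1939) to the later (June 3, 1939):
February 1939: 28 − 27 = 1 day remains (1939 is not a leap year, so February has 28 days).
Then March (31), April (30), May (31): 31 + 30 + 31 = 92 days.
June 1–3, 1939: 3 days.
Total: 1 + 92 + 3 = 96 days.
96 mod 7 = 5, so 5 days before Saturday is Monday.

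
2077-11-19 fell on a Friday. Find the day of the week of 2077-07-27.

Count forward from the earlier date (July 27, 2077) to the later (November 19, 2077):
July 2077: 31 − 27 = 4 days remain.
Then August (31), September (30), October (31): 31 + 30 + 31 = 92 days.
November 1–19, 2077: 19 days.
Total: 4 + 92 + 19 = 115 days.
115 mod 7 = 3, so 3 days before Friday is Tuesday.

Tuesday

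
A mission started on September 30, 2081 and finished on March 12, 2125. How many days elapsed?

15868

Day-of-year of September 30, 2081: 273.
Day-of-year of March 12, 2125: 71.
2081 has 365 days, so 365 − 273 = 92 days remain in 2081.
Full years 2082–2124: 33 common + 10 leap = 33×365 + 10×366 = 15705 days.
Total: 92 + 15705 + 71 = 15868 days.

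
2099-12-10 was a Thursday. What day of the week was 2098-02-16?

Sunday

Count forward from the earlier date (February 16, 2098) to the later (December 10, 2099):
February 2098: 28 − 16 = 12 days remain (2098 is not a leap year, so February has 28 days).
Then 21 full months totalling 640 days.
December 1–10, 2099: 10 days.
Total: 12 + 640 + 10 = 662 days.
662 mod 7 = 4, so 4 days before Thursday is Sunday.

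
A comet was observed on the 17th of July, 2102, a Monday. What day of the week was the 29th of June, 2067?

Count forward from the earlier date (June 29, 2067) to the later (July 17, 2102):
From June 29, 2067 to June 29, 2102: 35 years, of which 8 contain a Feb 29 — 27×365 + 8×366 = 12783 days.
(2100 is not a leap year (divisible by 100 but not 400).)
June 2102: 30 − 29 = 1 day remains.
July 1–17, 2102: 17 days.
Residual: 18 days.
Total: 12801 days.
12801 mod 7 = 5, so 5 days before Monday is Wednesday.

Wednesday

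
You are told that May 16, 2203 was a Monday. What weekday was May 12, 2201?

Tuesday

Count forward from the earlier date (May 12, 2201) to the later (May 16, 2203):
Day-of-year of May 12, 2201: 132.
Day-of-year of May 16, 2203: 136.
2201 has 365 days, so 365 − 132 = 233 days remain in 2201.
Full years: 2202: 365. Sum = 365.
Total: 233 + 365 + 136 = 734 days.
734 mod 7 = 6, so 6 days before Monday is Tuesday.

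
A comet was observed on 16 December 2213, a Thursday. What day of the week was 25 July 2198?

Wednesday

Count forward from the earlier date (July 25, 2198) to the later (December 16, 2213):
From July 25, 2198 to July 25, 2213: 15 years, of which 3 contain a Feb 29 — 12×365 + 3×366 = 5478 days.
(2200 is not a leap year (divisible by 100 but not 400).)
July 2213: 31 − 25 = 6 days remain.
Then August (31), September (30), October (31), November (30): 31 + 30 + 31 + 30 = 122 days.
December 1–16, 2213: 16 days.
Residual: 144 days.
Total: 5622 days.
5622 mod 7 = 1, so 1 day before Thursday is Wednesday.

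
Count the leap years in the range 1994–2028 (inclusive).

Years divisible by 4 in [1994, 2028]: 1996, 2000, 2004, 2008, 2012, 2016, 2020, 2024, 2028.
2000 is divisible by 400, so still leap.
No century exceptions apply. Count: 9.

9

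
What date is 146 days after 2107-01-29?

2107-06-24

Count 146 days after January 29, 2107:
January 2107: 31 − 29 = 2 days remain.
Then February 2107 (28), March (31), April (30), May (31): 28 + 31 + 30 + 31 = 120 days.
June 1–24, 2107: 24 days.
Total: 2 + 120 + 24 = 146 days.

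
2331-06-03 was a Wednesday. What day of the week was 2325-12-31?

Thursday

Count forward from the earlier date (December 31, 2325) to the later (June 3, 2331):
December 31, 2325 → December 31, 2326: 365 days.
December 31, 2326 → December 31, 2327: 365 days.
December 31, 2327 → December 31, 2328: 366 days (2328 is a leap year).
December 31, 2328 → December 31, 2329: 365 days.
December 31, 2329 → December 31, 2330: 365 days.
December 2330: 31 − 31 = 0 days remain.
Then January (31), February 2331 (28), March (31), April (30), May (31): 31 + 28 + 31 + 30 + 31 = 151 days.
June 1–3, 2331: 3 days.
Residual: 154 days.
Total: 1980 days.
1980 mod 7 = 6, so 6 days before Wednesday is Thursday.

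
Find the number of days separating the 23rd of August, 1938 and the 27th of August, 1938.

Within August 1938: 27 − 23 = 4 days.

4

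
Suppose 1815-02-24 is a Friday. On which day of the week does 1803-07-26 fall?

Tuesday

Count forward from the earlier date (July 26, 1803) to the later (February 24, 1815):
Day-of-year of July 26, 1803: 207.
Day-of-year of February 24, 1815: 55.
1803 has 365 days, so 365 − 207 = 158 days remain in 1803.
Full years 1804–1814: 8 common + 3 leap = 8×365 + 3×366 = 4018 days.
Total: 158 + 4018 + 55 = 4231 days.
4231 mod 7 = 3, so 3 days before Friday is Tuesday.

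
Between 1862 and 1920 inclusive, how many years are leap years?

14

Years divisible by 4: 1864, 1868, …, 1920 — 15 in all.
Of these, 1900 is divisible by 100 but not 400, so not leap.
Leap years: 15 − 1 = 14.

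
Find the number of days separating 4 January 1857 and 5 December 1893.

13484

Day-of-year of January 4, 1857: 4.
Day-of-year of December 5, 1893: 339.
1857 has 365 days, so 365 − 4 = 361 days remain in 1857.
Full years 1858–1892: 26 common + 9 leap = 26×365 + 9×366 = 12784 days.
Total: 361 + 12784 + 339 = 13484 days.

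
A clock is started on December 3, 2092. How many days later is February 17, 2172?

28929

From December 3, 2092 to December 3, 2171: 79 years, of which 18 contain a Feb 29 — 61×365 + 18×366 = 28853 days.
(2100 is not a leap year (divisible by 100 but not 400).)
December 2171: 31 − 3 = 28 days remain.
Then January (31): 31 days.
February 1–17, 2172: 17 days (2172 is a leap year).
Residual: 76 days.
Total: 28929 days.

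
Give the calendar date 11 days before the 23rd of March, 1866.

the 12th of March, 1866

Count 11 days before March 23, 1866:
Within March 1866: 23 − 12 = 11 days.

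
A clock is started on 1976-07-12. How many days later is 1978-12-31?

902

July 12, 1976 → July 12, 1977: 365 days.
July 12, 1977 → July 12, 1978: 365 days.
July 1978: 31 − 12 = 19 days remain.
Then August (31), September (30), October (31), November (30): 31 + 30 + 31 + 30 = 122 days.
December 1–31, 1978: 31 days.
Residual: 172 days.
Total: 902 days.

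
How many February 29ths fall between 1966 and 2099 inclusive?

33

Years divisible by 4: 1968, 1972, …, 2096 — 33 in all.
2000 is divisible by 400, so still leap.
No century exceptions apply. Count: 33.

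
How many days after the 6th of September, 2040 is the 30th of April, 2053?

4619

From September 6, 2040 to September 6, 2052: 12 years, of which 3 contain a Feb 29 — 9×365 + 3×366 = 4383 days.
September 2052: 30 − 6 = 24 days remain.
Then October (31), November (30), December (31), January (31), February 2053 (28), March (31): 31 + 30 + 31 + 31 + 28 + 31 = 182 days.
April 1–30, 2053: 30 days.
Residual: 236 days.
Total: 4619 days.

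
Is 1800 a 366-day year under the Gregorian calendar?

1800 is not a leap year (divisible by 100 but not 400).

No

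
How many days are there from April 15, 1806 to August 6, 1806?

113

April 1806: 30 − 15 = 15 days remain.
Then May (31), June (30), July (31): 31 + 30 + 31 = 92 days.
August 1–6, 1806: 6 days.
Total: 15 + 92 + 6 = 113 days.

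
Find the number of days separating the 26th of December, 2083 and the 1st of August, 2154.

From December 26, 2083 to December 26, 2153: 70 years, of which 17 contain a Feb 29 — 53×365 + 17×366 = 25567 days.
(2100 is not a leap year (divisible by 100 but not 400).)
December 2153: 31 − 26 = 5 days remain.
Then January (31), February 2154 (28), March (31), April (30), May (31), June (30), July (31): 31 + 28 + 31 + 30 + 31 + 30 + 31 = 212 days.
August 1, 2154: 1 day.
Residual: 218 days.
Total: 25785 days.

25785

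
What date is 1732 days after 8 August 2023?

5 May 2028

Count 1732 days after August 8, 2023:
Day-of-year of August 8, 2023: 220.
Day-of-year of May 5, 2028: 126.
2023 has 365 days, so 365 − 220 = 145 days remain in 2023.
Full years: 2024: 366; 2025: 365; 2026: 365; 2027: 365. Sum = 1461.
Total: 145 + 1461 + 126 = 1732 days.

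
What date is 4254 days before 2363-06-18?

2351-10-25

Count 4254 days before June 18, 2363:
Day-of-year of October 25, 2351: 298.
Day-of-year of June 18, 2363: 169.
2351 has 365 days, so 365 − 298 = 67 days remain in 2351.
Full years 2352–2362: 8 common + 3 leap = 8×365 + 3×366 = 4018 days.
Total: 67 + 4018 + 169 = 4254 days.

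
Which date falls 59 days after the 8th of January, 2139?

the 8th of March, 2139

Count 59 days after January 8, 2139:
January 2139: 31 − 8 = 23 days remain.
Then February 2139 (28): 28 days.
March 1–8, 2139: 8 days.
Total: 23 + 28 + 8 = 59 days.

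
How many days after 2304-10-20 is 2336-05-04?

11519

Day-of-year of October 20, 2304: 294.
Day-of-year of May 4, 2336: 125.
2304 has 366 days, so 366 − 294 = 72 days remain in 2304.
Full years 2305–2335: 24 common + 7 leap = 24×365 + 7×366 = 11322 days.
Total: 72 + 11322 + 125 = 11519 days.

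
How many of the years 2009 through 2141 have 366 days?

Years divisible by 4: 2012, 2016, …, 2140 — 33 in all.
Of these, 2100 is divisible by 100 but not 400, so not leap.
Leap years: 33 − 1 = 32.

32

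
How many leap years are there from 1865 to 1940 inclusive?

Years divisible by 4: 1868, 1872, …, 1940 — 19 in all.
Of these, 1900 is divisible by 100 but not 400, so not leap.
Leap years: 19 − 1 = 18.

18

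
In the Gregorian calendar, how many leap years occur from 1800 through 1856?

14

Years divisible by 4: 1800, 1804, …, 1856 — 15 in all.
Of these, 1800 is divisible by 100 but not 400, so not leap.
Leap years: 15 − 1 = 14.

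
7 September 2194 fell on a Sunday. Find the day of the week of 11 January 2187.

Count forward from the earlier date (January 11, 2187) to the later (September 7, 2194):
From January 11, 2187 to January 11, 2194: 7 years, of which 2 contain a Feb 29 — 5×365 + 2×366 = 2557 days.
January 2194: 31 − 11 = 20 days remain.
Then February 2194 (28), March (31), April (30), May (31), June (30), July (31), August (31): 28 + 31 + 30 + 31 + 30 + 31 + 31 = 212 days.
September 1–7, 2194: 7 days.
Residual: 239 days.
Total: 2796 days.
2796 mod 7 = 3, so 3 days before Sunday is Thursday.

Thursday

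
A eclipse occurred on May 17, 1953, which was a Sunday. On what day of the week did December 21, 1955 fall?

Wednesday

May 1953: 31 − 17 = 14 days remain.
Then 30 full months totalling 913 days.
December 1–21, 1955: 21 days.
Total: 14 + 913 + 21 = 948 days.
948 mod 7 = 3, so 3 days after Sunday is Wednesday.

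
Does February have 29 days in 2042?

No

2042 is not a leap year.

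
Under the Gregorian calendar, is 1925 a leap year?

No

1925 is not a leap year.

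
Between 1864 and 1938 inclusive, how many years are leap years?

Years divisible by 4: 1864, 1868, …, 1936 — 19 in all.
Of these, 1900 is divisible by 100 but not 400, so not leap.
Leap years: 19 − 1 = 18.

18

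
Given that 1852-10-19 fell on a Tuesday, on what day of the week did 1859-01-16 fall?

October 19, 1852 → October 19, 1853: 365 days.
October 19, 1853 → October 19, 1854: 365 days.
October 19, 1854 → October 19, 1855: 365 days.
October 19, 1855 → October 19, 1856: 366 days (1856 is a leap year).
October 19, 1856 → October 19, 1857: 365 days.
October 19, 1857 → October 19, 1858: 365 days.
October 1858: 31 − 19 = 12 days remain.
Then November (30), December (31): 30 + 31 = 61 days.
January 1–16, 1859: 16 days.
Residual: 89 days.
Total: 2280 days.
2280 mod 7 = 5, so 5 days after Tuesday is Sunday.

Sunday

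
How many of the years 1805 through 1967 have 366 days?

39

Years divisible by 4: 1808, 1812, …, 1964 — 40 in all.
Of these, 1900 is divisible by 100 but not 400, so not leap.
Leap years: 40 − 1 = 39.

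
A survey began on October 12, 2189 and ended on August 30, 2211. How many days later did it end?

Day-of-year of October 12, 2189: 285.
Day-of-year of August 30, 2211: 242.
2189 has 365 days, so 365 − 285 = 80 days remain in 2189.
Full years 2190–2210: 17 common + 4 leap = 17×365 + 4×366 = 7669 days.
Total: 80 + 7669 + 242 = 7991 days.

7991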